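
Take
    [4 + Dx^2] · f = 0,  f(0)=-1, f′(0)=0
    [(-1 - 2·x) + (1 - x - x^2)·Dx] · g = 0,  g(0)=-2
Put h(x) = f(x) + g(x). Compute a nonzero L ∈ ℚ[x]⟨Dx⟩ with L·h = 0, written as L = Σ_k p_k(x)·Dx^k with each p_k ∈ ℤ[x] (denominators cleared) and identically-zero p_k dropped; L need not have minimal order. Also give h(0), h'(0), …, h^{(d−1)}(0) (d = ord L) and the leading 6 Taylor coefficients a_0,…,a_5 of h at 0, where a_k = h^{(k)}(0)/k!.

L = (-44 - 96·x - 32·x^2 - 48·x^3 - 40·x^4 - 16·x^5) + (16 - 20·x - 8·x^2 + 16·x^3 - 12·x^4 - 24·x^5 - 8·x^6)·Dx + (-11 - 24·x - 8·x^2 - 12·x^3 - 10·x^4 - 4·x^5)·Dx^2 + (4 - 5·x - 2·x^2 + 4·x^3 - 3·x^4 - 6·x^5 - 2·x^6)·Dx^3  (order 3).
h: a_k = -3, -2, -2, -6, -32/3, -16, …
ICs: h(0) = -3, h′(0) = -2, h′′(0) = -4.

f: a_k = -1, 0, 2, 0, -2/3, 0, …
g: a_k = -2, -2, -4, -6, -10, -16, …
L₀ := lclm(L_f,L_g); ord L₀ ≤ 2+1.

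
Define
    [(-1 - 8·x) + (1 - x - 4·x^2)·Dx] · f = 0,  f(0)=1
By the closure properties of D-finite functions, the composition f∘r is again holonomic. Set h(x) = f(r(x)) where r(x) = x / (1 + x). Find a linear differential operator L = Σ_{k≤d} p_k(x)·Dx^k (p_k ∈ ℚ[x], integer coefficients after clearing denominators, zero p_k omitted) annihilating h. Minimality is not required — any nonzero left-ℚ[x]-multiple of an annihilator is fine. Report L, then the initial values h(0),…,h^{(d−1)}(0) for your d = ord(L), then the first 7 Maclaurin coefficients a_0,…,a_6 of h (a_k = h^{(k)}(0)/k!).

f: a_k = 1, 1, 5, 9, 29, 65, 181, …
Change of var in L_f (x↦r) gives L₀.
L = (1 + 9·x) + (-1 - 2·x + 3·x^2 + 4·x^3)·Dx  (order 1).
h: a_k = 1, 1, 4, 0, 16, -16, 80, …
ICs: h(0) = 1.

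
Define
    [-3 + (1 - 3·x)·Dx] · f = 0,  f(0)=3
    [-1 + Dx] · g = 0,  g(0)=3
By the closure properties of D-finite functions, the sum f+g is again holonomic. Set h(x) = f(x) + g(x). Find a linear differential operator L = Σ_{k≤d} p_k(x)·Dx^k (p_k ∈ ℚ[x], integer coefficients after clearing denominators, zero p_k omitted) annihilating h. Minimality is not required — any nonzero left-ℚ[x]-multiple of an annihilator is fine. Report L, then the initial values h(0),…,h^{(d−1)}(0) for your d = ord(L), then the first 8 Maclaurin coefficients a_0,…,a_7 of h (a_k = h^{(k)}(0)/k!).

L = (-15 - 9·x) + (17 + 6·x - 9·x^2)·Dx + (-2 + 3·x + 9·x^2)·Dx^2  (order 2).
h: a_k = 6, 12, 57/2, 163/2, 1945/8, 29161/40, 524881/240, 11022481/1680, …
ICs: h(0) = 6, h′(0) = 12.

f: a_k = 3, 9, 27, 81, 243, 729, 2187, 6561, …
g: a_k = 3, 3, 3/2, 1/2, 1/8, 1/40, 1/240, 1/1680, …
L₀ := lclm(L_f,L_g); ord L₀ ≤ 1+1.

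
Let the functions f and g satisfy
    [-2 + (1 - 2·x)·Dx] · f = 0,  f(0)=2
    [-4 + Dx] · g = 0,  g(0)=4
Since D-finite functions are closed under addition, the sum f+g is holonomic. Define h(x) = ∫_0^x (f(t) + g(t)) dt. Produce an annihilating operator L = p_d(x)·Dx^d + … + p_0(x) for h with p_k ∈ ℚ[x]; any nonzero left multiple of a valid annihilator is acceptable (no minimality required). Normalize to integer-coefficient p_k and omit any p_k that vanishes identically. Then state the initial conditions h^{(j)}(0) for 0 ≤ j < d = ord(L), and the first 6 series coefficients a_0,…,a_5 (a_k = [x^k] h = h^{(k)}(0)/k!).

f: a_k = 2, 4, 8, 16, 32, 64, …
g: a_k = 4, 16, 32, 128/3, 128/3, 512/15, …
h₀=f+g: left-lcm gives L₀, ord ≤ 2.
Integrate: L := L₀·Dx.
L = -32·x·Dx + (-4 + 32·x - 32·x^2)·Dx^2 + (1 - 6·x + 8·x^2)·Dx^3  (order 3).
h: a_k = 0, 6, 10, 40/3, 44/3, 224/15, …
ICs: h(0) = 0, h′(0) = 6, h′′(0) = 20.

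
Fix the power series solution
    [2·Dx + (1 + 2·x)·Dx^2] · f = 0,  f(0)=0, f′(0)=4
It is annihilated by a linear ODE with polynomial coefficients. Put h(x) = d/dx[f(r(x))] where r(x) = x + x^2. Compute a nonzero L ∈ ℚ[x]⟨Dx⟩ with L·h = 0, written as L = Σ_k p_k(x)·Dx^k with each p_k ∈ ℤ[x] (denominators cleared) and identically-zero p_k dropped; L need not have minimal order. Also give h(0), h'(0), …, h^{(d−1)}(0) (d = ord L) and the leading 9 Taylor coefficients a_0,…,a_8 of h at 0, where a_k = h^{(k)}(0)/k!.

f: a_k = 0, 4, -4, 16/3, -8, 64/5, -64/3, 256/7, -64, …
Change of var in L_f (x↦r) gives L₀.
h=h₀': d/dx-closure on L₀ ⇒ L.
L = (4·x + 4·x^2) + (1 + 4·x + 6·x^2 + 4·x^3)·Dx  (order 1).
h: a_k = 4, 0, -8, 16, -16, 0, 32, -64, 64, …
ICs: h(0) = 4.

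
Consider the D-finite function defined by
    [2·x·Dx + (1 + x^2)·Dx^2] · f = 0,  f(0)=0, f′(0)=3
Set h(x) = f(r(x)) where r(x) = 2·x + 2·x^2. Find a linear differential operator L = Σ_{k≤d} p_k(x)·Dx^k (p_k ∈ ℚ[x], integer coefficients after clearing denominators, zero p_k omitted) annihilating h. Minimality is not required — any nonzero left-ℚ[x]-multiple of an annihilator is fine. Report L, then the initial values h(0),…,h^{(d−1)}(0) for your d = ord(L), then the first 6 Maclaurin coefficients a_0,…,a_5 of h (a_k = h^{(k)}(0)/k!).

f: a_k = 0, 3, 0, -1, 0, 3/5, …
L₀ from L_f via x↦r, Dx↦r'^{-1}Dx.
L = (-2 + 8·x + 32·x^2 + 48·x^3 + 24·x^4)·Dx + (1 + 2·x + 4·x^2 + 16·x^3 + 20·x^4 + 8·x^5)·Dx^2  (order 2).
h: a_k = 0, 6, 6, -8, -24, -24/5, …
ICs: h(0) = 0, h′(0) = 6.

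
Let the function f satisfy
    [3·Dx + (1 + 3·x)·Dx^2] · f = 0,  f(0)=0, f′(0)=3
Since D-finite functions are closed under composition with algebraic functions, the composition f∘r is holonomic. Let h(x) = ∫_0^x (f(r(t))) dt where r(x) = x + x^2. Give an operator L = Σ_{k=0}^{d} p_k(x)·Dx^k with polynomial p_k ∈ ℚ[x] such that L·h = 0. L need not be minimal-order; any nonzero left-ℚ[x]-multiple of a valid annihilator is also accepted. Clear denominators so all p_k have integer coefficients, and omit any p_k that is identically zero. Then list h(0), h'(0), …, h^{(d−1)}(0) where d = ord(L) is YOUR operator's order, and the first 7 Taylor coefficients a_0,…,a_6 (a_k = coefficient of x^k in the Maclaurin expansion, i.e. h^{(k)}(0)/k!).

L = (1 + 6·x + 6·x^2)·Dx^2 + (1 + 5·x + 9·x^2 + 6·x^3)·Dx^3  (order 3).
h: a_k = 0, 0, 3/2, -1/2, 0, 9/20, -9/10, …
ICs: h(0) = 0, h′(0) = 0, h′′(0) = 3.

f: a_k = 0, 3, -9/2, 9, -81/4, 243/5, -243/2, …
Change of var in L_f (x↦r) gives L₀.
Integrate: L := L₀·Dx.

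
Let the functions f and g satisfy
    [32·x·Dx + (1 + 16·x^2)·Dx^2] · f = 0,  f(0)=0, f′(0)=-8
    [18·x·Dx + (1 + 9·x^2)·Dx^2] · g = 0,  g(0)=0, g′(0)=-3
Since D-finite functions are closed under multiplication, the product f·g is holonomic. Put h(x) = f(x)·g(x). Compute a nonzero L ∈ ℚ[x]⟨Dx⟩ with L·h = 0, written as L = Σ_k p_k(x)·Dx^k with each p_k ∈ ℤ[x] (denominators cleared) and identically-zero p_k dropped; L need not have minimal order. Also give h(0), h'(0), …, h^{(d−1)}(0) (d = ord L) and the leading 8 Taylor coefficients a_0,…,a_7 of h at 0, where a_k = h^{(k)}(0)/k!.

f: a_k = 0, -8, 0, 128/3, 0, -2048/5, 0, 32768/7, …
g: a_k = 0, -3, 0, 9, 0, -243/5, 0, 2187/7, …
L₀ := L_f ⊗_s L_g (sym. prod.), ord ≤ 4.
L = (-3456·x - 144000·x^3 - 1327104·x^5 + 4147200·x^7 + 71663616·x^9)·Dx + (-100 - 11532·x^2 - 259200·x^4 - 1161216·x^6 + 14515200·x^8 + 107495424·x^10)·Dx^2 + (-200·x - 7880·x^3 - 86400·x^5 + 194112·x^7 + 8294400·x^9 + 35831808·x^11)·Dx^3 + (-1 - 50·x^2 - 769·x^4 + 110736·x^8 + 1036800·x^10 + 2985984·x^12)·Dx^4  (order 4).
h: a_k = 0, 0, 24, 0, -200, 0, 10008/5, 0, …
ICs: h(0) = 0, h′(0) = 0, h′′(0) = 48, h′′′(0) = 0.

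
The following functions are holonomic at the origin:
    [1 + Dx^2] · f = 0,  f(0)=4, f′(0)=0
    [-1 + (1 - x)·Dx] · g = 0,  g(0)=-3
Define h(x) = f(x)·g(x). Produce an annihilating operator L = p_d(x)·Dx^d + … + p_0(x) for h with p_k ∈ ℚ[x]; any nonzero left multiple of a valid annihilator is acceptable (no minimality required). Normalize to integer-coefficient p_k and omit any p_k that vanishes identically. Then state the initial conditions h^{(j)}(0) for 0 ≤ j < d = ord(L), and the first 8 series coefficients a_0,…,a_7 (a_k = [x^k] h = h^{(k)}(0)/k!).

L = (-1 + x) + 2·Dx + (-1 + x)·Dx^2  (order 2).
h: a_k = -12, -12, -6, -6, -13/2, -13/2, -389/60, -389/60, …
ICs: h(0) = -12, h′(0) = -12.

f: a_k = 4, 0, -2, 0, 1/6, 0, -1/180, 0, …
g: a_k = -3, -3, -3, -3, -3, -3, -3, -3, …
h₀=f·g: eliminate ⇒ L₀, order ≤ 2·1.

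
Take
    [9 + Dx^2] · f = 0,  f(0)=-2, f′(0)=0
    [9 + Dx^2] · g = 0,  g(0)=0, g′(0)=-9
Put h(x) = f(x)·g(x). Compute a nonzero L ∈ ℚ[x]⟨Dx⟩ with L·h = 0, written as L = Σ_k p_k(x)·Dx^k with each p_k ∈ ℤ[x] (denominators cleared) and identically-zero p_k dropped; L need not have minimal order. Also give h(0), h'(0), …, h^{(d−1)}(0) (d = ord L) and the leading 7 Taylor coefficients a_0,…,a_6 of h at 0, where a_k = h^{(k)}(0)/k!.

f: a_k = -2, 0, 9, 0, -27/4, 0, 81/40, …
g: a_k = 0, -9, 0, 27/2, 0, -243/40, 0, …
f·g: L₀ = L_f ⊗_s L_g, ord ≤ 2·2.
L = 36·Dx + Dx^3  (order 3).
h: a_k = 0, 18, 0, -108, 0, 972/5, 0, …
ICs: h(0) = 0, h′(0) = 18, h′′(0) = 0.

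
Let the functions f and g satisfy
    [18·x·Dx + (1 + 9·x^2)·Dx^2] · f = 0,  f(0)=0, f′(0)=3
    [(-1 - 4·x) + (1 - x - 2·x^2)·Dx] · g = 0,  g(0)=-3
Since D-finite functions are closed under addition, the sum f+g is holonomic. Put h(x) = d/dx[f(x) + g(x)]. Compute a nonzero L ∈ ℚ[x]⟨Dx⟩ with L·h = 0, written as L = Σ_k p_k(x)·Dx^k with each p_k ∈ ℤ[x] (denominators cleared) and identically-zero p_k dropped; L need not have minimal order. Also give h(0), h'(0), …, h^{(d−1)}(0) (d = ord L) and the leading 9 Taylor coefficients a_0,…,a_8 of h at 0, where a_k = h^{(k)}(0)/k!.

L = (18 - 72·x - 918·x^2 - 1872·x^3 - 4608·x^4 - 1296·x^6) + (-8 - 30·x - 278·x^3 - 1788·x^4 - 3216·x^5 - 324·x^6 - 1296·x^7)·Dx + (1 + 4·x + 24·x^2 + 4·x^3 + 103·x^4 - 300·x^5 - 312·x^6 - 108·x^7 - 216·x^8)·Dx^2  (order 2).
h: a_k = 0, -18, -72, -132, -72, -774, -3972, -4104, 10476, …
ICs: h(0) = 0, h′(0) = -18.

f: a_k = 0, 3, 0, -9, 0, 243/5, 0, -2187/7, 0, …
g: a_k = -3, -3, -9, -15, -33, -63, -129, -255, -513, …
Sum ⇒ L₀ = lclm(L_f,L_g) in ℚ(x)⟨Dx⟩.
Derive L from L₀ (diff closure).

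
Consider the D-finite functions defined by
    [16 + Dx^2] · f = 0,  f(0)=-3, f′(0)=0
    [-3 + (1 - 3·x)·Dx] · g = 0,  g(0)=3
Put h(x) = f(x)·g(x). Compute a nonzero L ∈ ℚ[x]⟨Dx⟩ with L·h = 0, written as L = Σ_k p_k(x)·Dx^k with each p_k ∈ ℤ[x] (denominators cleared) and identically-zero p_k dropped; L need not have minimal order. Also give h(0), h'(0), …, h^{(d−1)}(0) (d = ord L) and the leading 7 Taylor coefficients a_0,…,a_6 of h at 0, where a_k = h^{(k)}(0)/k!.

L = (-16 + 48·x) + 6·Dx + (-1 + 3·x)·Dx^2  (order 2).
h: a_k = -9, -27, -9, -27, -177, -531, -7709/5, …
ICs: h(0) = -9, h′(0) = -27.

f: a_k = -3, 0, 24, 0, -32, 0, 256/15, …
g: a_k = 3, 9, 27, 81, 243, 729, 2187, …
L₀ := L_f ⊗_s L_g (sym. prod.), ord ≤ 2.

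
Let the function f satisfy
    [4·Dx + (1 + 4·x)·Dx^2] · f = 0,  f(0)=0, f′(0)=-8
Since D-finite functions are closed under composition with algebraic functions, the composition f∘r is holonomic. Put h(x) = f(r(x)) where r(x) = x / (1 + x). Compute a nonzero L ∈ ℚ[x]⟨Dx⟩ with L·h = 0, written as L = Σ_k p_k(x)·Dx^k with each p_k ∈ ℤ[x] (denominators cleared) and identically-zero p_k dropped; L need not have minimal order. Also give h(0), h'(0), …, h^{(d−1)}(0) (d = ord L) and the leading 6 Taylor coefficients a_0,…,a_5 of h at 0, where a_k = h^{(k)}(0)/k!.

f: a_k = 0, -8, 16, -128/3, 128, -2048/5, …
L₀ from L_f via x↦r, Dx↦r'^{-1}Dx.
L = (6 + 10·x)·Dx + (1 + 6·x + 5·x^2)·Dx^2  (order 2).
h: a_k = 0, -8, 24, -248/3, 312, -6248/5, …
ICs: h(0) = 0, h′(0) = -8.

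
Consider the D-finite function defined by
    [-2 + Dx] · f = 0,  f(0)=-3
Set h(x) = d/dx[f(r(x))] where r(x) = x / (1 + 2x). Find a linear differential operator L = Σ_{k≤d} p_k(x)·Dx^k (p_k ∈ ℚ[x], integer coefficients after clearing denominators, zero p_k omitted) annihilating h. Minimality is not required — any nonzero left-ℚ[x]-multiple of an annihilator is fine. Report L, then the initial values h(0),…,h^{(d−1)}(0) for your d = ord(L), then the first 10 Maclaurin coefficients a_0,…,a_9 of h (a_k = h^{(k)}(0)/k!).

L = (-2 - 8·x) + (-1 - 4·x - 4·x^2)·Dx  (order 1).
h: a_k = -6, 12, -12, -8, 76, -1208/5, 8728/15, -125456/105, 226076/105, -3170168/945, …
ICs: h(0) = -6.

f: a_k = -3, -6, -6, -4, -2, -4/5, -4/15, -8/105, -2/105, -4/945, …
Substitute x→r, Dx→(1/r')Dx; clear ⇒ L₀.
h=h₀': d/dx-closure on L₀ ⇒ L.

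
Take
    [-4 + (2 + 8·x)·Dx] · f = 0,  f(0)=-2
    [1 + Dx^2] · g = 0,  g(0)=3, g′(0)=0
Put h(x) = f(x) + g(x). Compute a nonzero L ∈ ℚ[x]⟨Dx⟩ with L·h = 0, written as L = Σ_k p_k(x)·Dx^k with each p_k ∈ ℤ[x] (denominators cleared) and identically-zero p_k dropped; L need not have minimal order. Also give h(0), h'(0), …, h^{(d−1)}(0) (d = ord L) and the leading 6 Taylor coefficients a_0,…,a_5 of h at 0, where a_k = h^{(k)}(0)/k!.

L = (-26 - 16·x - 32·x^2) + (-3 - 4·x + 48·x^2 + 64·x^3)·Dx + (-26 - 16·x - 32·x^2)·Dx^2 + (-3 - 4·x + 48·x^2 + 64·x^3)·Dx^3  (order 3).
h: a_k = 1, -4, 5/2, -8, 161/8, -56, …
ICs: h(0) = 1, h′(0) = -4, h′′(0) = 5.

f: a_k = -2, -4, 4, -8, 20, -56, …
g: a_k = 3, 0, -3/2, 0, 1/8, 0, …
Sum ⇒ L₀ = lclm(L_f,L_g) in ℚ(x)⟨Dx⟩.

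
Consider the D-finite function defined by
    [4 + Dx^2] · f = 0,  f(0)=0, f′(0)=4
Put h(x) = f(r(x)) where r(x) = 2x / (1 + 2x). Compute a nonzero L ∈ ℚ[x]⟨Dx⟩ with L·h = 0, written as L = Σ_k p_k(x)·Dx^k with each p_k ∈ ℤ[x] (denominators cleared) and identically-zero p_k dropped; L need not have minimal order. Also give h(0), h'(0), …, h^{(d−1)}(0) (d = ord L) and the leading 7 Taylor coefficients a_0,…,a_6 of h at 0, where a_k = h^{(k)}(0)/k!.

f: a_k = 0, 4, 0, -8/3, 0, 8/15, 0, …
h₀=f(r): pull back L_f along r ⇒ L₀.
L = 16 + (4 + 24·x + 48·x^2 + 32·x^3)·Dx + (1 + 8·x + 24·x^2 + 32·x^3 + 16·x^4)·Dx^2  (order 2).
h: a_k = 0, 8, -16, 32/3, 64, -5504/15, 1280, …
ICs: h(0) = 0, h′(0) = 8.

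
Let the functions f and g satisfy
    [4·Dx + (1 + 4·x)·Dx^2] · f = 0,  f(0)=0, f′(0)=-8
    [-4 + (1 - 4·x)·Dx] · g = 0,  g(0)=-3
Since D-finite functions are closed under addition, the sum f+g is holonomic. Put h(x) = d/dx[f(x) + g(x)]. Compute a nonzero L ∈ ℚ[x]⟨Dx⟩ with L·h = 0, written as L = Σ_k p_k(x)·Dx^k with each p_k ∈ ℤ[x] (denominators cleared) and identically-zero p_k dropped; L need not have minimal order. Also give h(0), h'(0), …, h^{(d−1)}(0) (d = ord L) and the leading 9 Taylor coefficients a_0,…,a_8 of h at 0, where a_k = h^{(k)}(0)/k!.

f: a_k = 0, -8, 16, -128/3, 128, -2048/5, 4096/3, -32768/7, 16384, …
g: a_k = -3, -12, -48, -192, -768, -3072, -12288, -49152, -196608, …
Sum ⇒ L₀ = lclm(L_f,L_g) in ℚ(x)⟨Dx⟩.
h₀' ⇒ L via d/dx closure of L₀.
L = (-160 - 128·x) + (-16 - 256·x - 256·x^2)·Dx + (3 + 4·x - 48·x^2 - 64·x^3)·Dx^2  (order 2).
h: a_k = -20, -64, -704, -2560, -17408, -65536, -376832, -1441792, -7602176, …
ICs: h(0) = -20, h′(0) = -64.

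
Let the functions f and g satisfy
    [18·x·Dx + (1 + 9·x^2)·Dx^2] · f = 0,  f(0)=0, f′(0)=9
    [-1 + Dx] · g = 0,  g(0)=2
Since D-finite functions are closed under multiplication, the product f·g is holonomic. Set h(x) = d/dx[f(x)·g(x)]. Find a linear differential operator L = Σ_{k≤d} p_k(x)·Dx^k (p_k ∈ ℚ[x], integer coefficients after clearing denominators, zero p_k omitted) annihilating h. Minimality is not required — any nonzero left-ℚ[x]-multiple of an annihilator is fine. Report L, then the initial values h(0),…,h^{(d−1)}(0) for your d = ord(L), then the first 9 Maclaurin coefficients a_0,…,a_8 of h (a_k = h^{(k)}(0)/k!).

L = (-17 - 36·x + 504·x^2 - 324·x^3 + 81·x^4) + (16 + 54·x - 522·x^2 + 486·x^3 - 162·x^4)·Dx + (1 - 18·x + 18·x^2 - 162·x^3 + 81·x^4)·Dx^2  (order 2).
h: a_k = 18, 36, -135, -204, 5307/4, 3393/2, -484679/40, -511397/35, 245887281/2240, …
ICs: h(0) = 18, h′(0) = 36.

f: a_k = 0, 9, 0, -27, 0, 729/5, 0, -6561/7, 0, …
g: a_k = 2, 2, 1, 1/3, 1/12, 1/60, 1/360, 1/2520, 1/20160, …
Sym-product of L_f,L_g gives L₀ (≤ ord 2).
h₀' ⇒ L via d/dx closure of L₀.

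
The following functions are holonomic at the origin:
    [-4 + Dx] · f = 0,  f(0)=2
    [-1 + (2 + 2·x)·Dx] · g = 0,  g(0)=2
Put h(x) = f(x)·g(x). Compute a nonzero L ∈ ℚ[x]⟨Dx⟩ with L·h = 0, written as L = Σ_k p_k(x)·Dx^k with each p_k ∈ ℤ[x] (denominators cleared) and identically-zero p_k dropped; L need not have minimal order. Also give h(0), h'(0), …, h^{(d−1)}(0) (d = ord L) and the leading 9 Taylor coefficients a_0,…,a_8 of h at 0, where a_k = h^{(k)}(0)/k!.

f: a_k = 2, 8, 16, 64/3, 64/3, 256/15, 512/45, 2048/315, 1024/315, …
g: a_k = 2, 1, -1/4, 1/8, -5/64, 7/128, -21/512, 33/1024, -429/16384, …
h₀=f·g: eliminate ⇒ L₀, order ≤ 1·1.
L = (-9 - 8·x) + (2 + 2·x)·Dx  (order 1).
h: a_k = 4, 18, 79/2, 683/12, 1947/32, 49553/960, 417727/11520, 389323/17920, 29265889/2580480, …
ICs: h(0) = 4.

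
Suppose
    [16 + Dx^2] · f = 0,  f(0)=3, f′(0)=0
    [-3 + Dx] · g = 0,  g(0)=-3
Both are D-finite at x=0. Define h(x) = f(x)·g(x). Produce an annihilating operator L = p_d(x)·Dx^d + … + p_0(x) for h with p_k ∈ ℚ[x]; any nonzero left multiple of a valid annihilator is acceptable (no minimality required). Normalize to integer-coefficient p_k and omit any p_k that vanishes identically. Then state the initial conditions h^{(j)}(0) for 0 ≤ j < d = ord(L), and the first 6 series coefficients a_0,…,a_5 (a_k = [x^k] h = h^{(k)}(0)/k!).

L = 25 - 6·Dx + Dx^2  (order 2).
h: a_k = -9, -27, 63/2, 351/2, 1581/8, 711/40, …
ICs: h(0) = -9, h′(0) = -27.

f: a_k = 3, 0, -24, 0, 32, 0, …
g: a_k = -3, -9, -27/2, -27/2, -81/8, -243/40, …
f·g: L₀ = L_f ⊗_s L_g, ord ≤ 2·1.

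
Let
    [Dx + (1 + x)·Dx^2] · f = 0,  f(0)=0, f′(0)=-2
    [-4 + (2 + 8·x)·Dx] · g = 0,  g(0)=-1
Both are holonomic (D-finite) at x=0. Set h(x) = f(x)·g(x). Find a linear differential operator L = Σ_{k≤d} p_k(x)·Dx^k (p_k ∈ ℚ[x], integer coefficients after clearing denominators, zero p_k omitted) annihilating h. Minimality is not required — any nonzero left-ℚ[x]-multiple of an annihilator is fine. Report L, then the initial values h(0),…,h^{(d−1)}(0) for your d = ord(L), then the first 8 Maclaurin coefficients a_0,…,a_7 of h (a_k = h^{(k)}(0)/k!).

f: a_k = 0, -2, 1, -2/3, 1/2, -2/5, 1/3, -2/7, …
g: a_k = -1, -2, 2, -4, 10, -28, 84, -264, …
L₀ := L_f ⊗_s L_g (sym. prod.), ord ≤ 2.
L = (10 + 4·x) + (-3 - 12·x)·Dx + (1 + 9·x + 24·x^2 + 16·x^3)·Dx^2  (order 2).
h: a_k = 0, 2, 3, -16/3, 65/6, -389/15, 1052/15, -21614/105, …
ICs: h(0) = 0, h′(0) = 2.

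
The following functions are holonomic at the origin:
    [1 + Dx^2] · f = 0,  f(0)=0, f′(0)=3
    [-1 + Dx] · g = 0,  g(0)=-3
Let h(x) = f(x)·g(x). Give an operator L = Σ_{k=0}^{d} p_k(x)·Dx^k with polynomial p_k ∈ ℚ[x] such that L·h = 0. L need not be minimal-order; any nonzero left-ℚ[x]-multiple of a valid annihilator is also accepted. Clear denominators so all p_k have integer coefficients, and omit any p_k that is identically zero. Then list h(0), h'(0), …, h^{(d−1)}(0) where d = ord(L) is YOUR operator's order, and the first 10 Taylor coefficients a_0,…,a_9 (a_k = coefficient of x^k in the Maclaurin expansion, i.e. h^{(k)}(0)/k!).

L = 2 - 2·Dx + Dx^2  (order 2).
h: a_k = 0, -9, -9, -3, 0, 3/10, 1/10, 1/70, 0, -1/2520, …
ICs: h(0) = 0, h′(0) = -9.

f: a_k = 0, 3, 0, -1/2, 0, 1/40, 0, -1/1680, 0, 1/120960, …
g: a_k = -3, -3, -3/2, -1/2, -1/8, -1/40, -1/240, -1/1680, -1/13440, -1/120960, …
Sym-product of L_f,L_g gives L₀ (≤ ord 2).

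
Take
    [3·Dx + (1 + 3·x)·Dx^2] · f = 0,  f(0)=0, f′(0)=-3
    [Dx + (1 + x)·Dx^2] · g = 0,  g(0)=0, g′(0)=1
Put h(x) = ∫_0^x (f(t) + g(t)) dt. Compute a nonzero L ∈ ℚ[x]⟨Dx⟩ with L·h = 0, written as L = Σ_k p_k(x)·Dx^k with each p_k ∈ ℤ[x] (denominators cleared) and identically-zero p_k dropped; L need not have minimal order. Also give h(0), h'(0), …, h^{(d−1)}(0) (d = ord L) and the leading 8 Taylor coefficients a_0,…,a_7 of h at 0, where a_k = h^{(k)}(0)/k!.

L = 6·Dx^2 + (8 + 12·x)·Dx^3 + (1 + 4·x + 3·x^2)·Dx^4  (order 4).
h: a_k = 0, 0, -1, 4/3, -13/6, 4, -121/15, 52/3, …
ICs: h(0) = 0, h′(0) = 0, h′′(0) = -2, h′′′(0) = 8.

f: a_k = 0, -3, 9/2, -9, 81/4, -243/5, 243/2, -2187/7, …
g: a_k = 0, 1, -1/2, 1/3, -1/4, 1/5, -1/6, 1/7, …
h₀=f+g: left-lcm gives L₀, ord ≤ 4.
∫: right-multiply L₀ by Dx.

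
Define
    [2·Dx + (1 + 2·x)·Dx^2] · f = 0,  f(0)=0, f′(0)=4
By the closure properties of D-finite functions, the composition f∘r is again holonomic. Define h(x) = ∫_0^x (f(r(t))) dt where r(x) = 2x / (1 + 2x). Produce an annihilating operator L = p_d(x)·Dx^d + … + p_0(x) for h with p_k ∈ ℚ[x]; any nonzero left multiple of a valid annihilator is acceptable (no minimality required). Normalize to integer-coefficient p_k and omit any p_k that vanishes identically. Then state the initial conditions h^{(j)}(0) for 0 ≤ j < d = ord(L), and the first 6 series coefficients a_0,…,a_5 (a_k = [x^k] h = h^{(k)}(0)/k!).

f: a_k = 0, 4, -4, 16/3, -8, 64/5, …
f∘r: x↦r, Dx↦Dx/r' in L_f ⇒ L₀.
Integrate: L := L₀·Dx.
L = (8 + 24·x)·Dx^2 + (1 + 8·x + 12·x^2)·Dx^3  (order 3).
h: a_k = 0, 0, 4, -32/3, 104/3, -128, …
ICs: h(0) = 0, h′(0) = 0, h′′(0) = 8.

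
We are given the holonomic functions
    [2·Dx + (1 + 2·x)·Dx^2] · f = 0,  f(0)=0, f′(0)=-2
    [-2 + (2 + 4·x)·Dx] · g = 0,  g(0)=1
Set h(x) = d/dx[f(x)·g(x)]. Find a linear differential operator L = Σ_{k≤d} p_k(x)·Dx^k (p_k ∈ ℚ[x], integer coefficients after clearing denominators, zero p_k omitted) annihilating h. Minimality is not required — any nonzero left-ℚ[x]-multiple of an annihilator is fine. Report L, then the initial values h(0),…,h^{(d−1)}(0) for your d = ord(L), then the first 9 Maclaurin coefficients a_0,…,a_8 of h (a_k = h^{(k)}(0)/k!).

L = 1 + (4 + 8·x)·Dx + (1 + 4·x + 4·x^2)·Dx^2  (order 2).
h: a_k = -2, 0, 1, -8/3, 71/12, -62/5, 3043/120, -5378/105, 46027/448, …
ICs: h(0) = -2, h′(0) = 0.

f: a_k = 0, -2, 2, -8/3, 4, -32/5, 32/3, -128/7, 32, …
g: a_k = 1, 1, -1/2, 1/2, -5/8, 7/8, -21/16, 33/16, -429/128, …
Product ⇒ symmetric product L₀, ord ≤ 2.
Derive L from L₀ (diff closure).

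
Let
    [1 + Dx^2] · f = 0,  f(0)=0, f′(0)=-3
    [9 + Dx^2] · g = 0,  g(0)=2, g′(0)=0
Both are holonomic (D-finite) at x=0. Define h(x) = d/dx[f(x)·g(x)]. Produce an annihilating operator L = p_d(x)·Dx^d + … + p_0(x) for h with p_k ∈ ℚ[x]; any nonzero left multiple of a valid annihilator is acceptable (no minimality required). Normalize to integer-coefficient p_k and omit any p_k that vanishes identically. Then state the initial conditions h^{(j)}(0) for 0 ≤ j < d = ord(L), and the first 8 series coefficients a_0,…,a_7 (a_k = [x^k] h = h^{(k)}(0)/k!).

f: a_k = 0, -3, 0, 1/2, 0, -1/40, 0, 1/1680, …
g: a_k = 2, 0, -9, 0, 27/4, 0, -81/40, 0, …
f·g: L₀ = L_f ⊗_s L_g, ord ≤ 2·2.
Differentiate: ansatz ord ≤ ord L₀ ⇒ L.
L = 64 + 20·Dx^2 + Dx^4  (order 4).
h: a_k = -6, 0, 84, 0, -124, 0, 1016/15, 0, …
ICs: h(0) = -6, h′(0) = 0, h′′(0) = 168, h′′′(0) = 0.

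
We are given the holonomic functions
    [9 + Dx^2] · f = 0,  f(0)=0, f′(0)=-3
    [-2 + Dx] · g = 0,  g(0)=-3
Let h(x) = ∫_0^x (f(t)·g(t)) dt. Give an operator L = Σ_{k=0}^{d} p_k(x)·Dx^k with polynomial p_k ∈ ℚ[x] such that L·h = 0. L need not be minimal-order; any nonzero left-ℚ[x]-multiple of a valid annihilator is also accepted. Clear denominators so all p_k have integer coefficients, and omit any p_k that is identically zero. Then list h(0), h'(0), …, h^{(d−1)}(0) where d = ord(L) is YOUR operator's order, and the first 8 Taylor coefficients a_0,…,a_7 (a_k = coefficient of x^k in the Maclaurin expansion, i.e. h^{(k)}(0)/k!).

L = 13·Dx - 4·Dx^2 + Dx^3  (order 3).
h: a_k = 0, 0, 9/2, 6, 9/8, -3, -199/80, -69/140, …
ICs: h(0) = 0, h′(0) = 0, h′′(0) = 9.

f: a_k = 0, -3, 0, 9/2, 0, -81/40, 0, 243/560, …
g: a_k = -3, -6, -6, -4, -2, -4/5, -4/15, -8/105, …
f·g: L₀ = L_f ⊗_s L_g, ord ≤ 2·1.
∫: right-multiply L₀ by Dx.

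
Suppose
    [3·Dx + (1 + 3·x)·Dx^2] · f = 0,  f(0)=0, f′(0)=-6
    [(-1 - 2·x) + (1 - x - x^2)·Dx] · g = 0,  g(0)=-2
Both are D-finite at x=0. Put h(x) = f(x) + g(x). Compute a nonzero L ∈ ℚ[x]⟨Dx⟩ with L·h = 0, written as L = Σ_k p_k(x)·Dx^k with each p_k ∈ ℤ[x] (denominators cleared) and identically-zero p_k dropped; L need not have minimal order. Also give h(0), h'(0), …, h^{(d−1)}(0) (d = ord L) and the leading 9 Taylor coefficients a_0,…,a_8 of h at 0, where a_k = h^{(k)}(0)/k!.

L = (-126 - 342·x - 468·x^2 - 180·x^3 - 108·x^4)·Dx + (-156·x - 576·x^2 - 672·x^3 - 378·x^4 - 180·x^5)·Dx^2 + (7 + 35·x + 29·x^2 - 63·x^3 - 99·x^4 - 93·x^5 - 36·x^6)·Dx^3  (order 3).
h: a_k = -2, -8, 5, -24, 61/2, -566/5, 217, -4668/7, 6289/4, …
ICs: h(0) = -2, h′(0) = -8, h′′(0) = 10.

f: a_k = 0, -6, 9, -18, 81/2, -486/5, 243, -4374/7, 6561/4, …
g: a_k = -2, -2, -4, -6, -10, -16, -26, -42, -68, …
f+g: L₀ = lclm(L_f,L_g), ord ≤ 2+1.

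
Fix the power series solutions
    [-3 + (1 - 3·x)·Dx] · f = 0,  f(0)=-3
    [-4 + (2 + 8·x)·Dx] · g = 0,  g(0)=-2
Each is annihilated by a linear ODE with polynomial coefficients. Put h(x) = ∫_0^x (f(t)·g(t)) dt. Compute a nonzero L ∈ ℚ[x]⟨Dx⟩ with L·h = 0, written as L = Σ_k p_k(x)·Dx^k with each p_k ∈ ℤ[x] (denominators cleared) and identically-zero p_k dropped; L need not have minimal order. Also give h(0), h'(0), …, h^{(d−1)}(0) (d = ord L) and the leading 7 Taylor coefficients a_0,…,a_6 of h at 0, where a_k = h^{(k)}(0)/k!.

L = (5 + 6·x)·Dx + (-1 - x + 12·x^2)·Dx^2  (order 2).
h: a_k = 0, 6, 15, 26, 129/2, 714/5, 385, …
ICs: h(0) = 0, h′(0) = 6.

f: a_k = -3, -9, -27, -81, -243, -729, -2187, …
g: a_k = -2, -4, 4, -8, 20, -56, 168, …
Product ⇒ symmetric product L₀, ord ≤ 1.
Integrate: L := L₀·Dx.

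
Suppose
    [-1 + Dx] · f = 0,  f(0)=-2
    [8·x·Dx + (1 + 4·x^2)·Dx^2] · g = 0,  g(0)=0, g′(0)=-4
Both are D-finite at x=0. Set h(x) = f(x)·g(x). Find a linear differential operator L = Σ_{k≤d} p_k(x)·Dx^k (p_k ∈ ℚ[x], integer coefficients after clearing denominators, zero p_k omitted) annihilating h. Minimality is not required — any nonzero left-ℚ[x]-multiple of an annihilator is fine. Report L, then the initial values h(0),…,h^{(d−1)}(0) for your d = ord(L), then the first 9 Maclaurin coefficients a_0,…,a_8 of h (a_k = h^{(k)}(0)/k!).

L = (1 - 8·x + 4·x^2) + (-2 + 8·x - 8·x^2)·Dx + (1 + 4·x^2)·Dx^2  (order 2).
h: a_k = 0, 8, 8, -20/3, -28/3, 103/5, 215/9, -12763/210, -43447/630, …
ICs: h(0) = 0, h′(0) = 8.

f: a_k = -2, -2, -1, -1/3, -1/12, -1/60, -1/360, -1/2520, -1/20160, …
g: a_k = 0, -4, 0, 16/3, 0, -64/5, 0, 256/7, 0, …
h₀=f·g: eliminate ⇒ L₀, order ≤ 1·2.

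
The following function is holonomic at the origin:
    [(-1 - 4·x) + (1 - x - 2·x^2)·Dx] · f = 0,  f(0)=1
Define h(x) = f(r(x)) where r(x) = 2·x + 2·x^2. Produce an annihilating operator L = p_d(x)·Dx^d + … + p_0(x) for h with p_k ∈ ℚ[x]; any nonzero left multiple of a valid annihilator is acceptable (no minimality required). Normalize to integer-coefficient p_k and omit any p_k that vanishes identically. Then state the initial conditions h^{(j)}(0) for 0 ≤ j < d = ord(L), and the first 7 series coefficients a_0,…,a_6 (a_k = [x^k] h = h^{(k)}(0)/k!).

f: a_k = 1, 1, 3, 5, 11, 21, 43, …
Substitute x→r, Dx→(1/r')Dx; clear ⇒ L₀.
L = (2 + 20·x + 48·x^2 + 32·x^3) + (-1 + 2·x + 10·x^2 + 16·x^3 + 8·x^4)·Dx  (order 1).
h: a_k = 1, 2, 14, 64, 308, 1496, 7208, …
ICs: h(0) = 1.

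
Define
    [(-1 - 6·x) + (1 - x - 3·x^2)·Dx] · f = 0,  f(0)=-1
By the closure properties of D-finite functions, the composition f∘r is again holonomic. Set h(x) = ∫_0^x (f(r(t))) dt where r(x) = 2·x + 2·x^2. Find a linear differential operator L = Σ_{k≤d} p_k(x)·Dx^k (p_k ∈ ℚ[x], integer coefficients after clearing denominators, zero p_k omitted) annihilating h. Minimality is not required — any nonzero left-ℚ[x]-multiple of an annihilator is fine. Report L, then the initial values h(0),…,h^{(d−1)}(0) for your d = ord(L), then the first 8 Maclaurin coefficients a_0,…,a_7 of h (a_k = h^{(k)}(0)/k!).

L = (2 + 28·x + 72·x^2 + 48·x^3)·Dx + (-1 + 2·x + 14·x^2 + 24·x^3 + 12·x^4)·Dx^2  (order 2).
h: a_k = 0, -1, -1, -6, -22, -488/5, -444, -14488/7, …
ICs: h(0) = 0, h′(0) = -1.

f: a_k = -1, -1, -4, -7, -19, -40, -97, -217, …
f∘r: x↦r, Dx↦Dx/r' in L_f ⇒ L₀.
Integrate: L := L₀·Dx.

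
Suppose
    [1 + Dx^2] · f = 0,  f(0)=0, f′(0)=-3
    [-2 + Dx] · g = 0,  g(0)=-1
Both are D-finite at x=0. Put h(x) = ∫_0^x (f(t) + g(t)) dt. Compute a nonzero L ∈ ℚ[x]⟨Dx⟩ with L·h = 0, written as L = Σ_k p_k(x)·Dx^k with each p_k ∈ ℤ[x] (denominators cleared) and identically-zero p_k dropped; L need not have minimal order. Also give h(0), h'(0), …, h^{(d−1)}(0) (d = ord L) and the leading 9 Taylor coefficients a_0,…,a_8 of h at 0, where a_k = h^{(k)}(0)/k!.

L = -2·Dx + Dx^2 - 2·Dx^3 + Dx^4  (order 4).
h: a_k = 0, -1, -5/2, -2/3, -5/24, -2/15, -7/144, -4/315, -25/8064, …
ICs: h(0) = 0, h′(0) = -1, h′′(0) = -5, h′′′(0) = -4.

f: a_k = 0, -3, 0, 1/2, 0, -1/40, 0, 1/1680, 0, …
g: a_k = -1, -2, -2, -4/3, -2/3, -4/15, -4/45, -8/315, -2/315, …
f+g: L₀ = lclm(L_f,L_g), ord ≤ 2+1.
h=∫₀ˣh₀: take L = L₀·Dx.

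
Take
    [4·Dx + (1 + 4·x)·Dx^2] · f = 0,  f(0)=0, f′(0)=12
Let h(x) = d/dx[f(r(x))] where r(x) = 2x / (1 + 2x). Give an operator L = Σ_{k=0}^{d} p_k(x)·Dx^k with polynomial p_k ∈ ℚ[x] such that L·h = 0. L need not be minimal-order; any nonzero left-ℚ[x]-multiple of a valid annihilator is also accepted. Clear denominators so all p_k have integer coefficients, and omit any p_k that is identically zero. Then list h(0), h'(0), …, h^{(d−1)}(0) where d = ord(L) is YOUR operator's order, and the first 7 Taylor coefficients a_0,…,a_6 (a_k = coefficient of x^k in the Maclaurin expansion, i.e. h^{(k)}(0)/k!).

f: a_k = 0, 12, -24, 64, -192, 3072/5, -2048, …
f∘r: x↦r, Dx↦Dx/r' in L_f ⇒ L₀.
Differentiate: ansatz ord ≤ ord L₀ ⇒ L.
L = (12 + 40·x) + (1 + 12·x + 20·x^2)·Dx  (order 1).
h: a_k = 24, -288, 2976, -29952, 299904, -2999808, 29999616, …
ICs: h(0) = 24.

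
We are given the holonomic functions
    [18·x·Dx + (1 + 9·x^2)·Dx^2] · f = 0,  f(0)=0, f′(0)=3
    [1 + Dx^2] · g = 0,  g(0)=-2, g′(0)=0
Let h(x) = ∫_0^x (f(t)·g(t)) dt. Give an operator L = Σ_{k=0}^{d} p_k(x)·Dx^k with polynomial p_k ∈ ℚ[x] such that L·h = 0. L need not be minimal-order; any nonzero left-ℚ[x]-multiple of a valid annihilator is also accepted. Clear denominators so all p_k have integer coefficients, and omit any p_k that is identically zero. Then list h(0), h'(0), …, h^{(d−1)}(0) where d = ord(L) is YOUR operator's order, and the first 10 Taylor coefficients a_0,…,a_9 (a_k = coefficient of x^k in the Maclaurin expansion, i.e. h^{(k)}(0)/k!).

L = (370 + 9594·x^2 + 4131·x^4 + 2916·x^6 + 6561·x^8)·Dx + (684·x + 6804·x^3 + 8748·x^5 + 26244·x^7)·Dx^2 + (380 + 9792·x^2 + 5346·x^4 + 5832·x^6 + 13122·x^8)·Dx^3 + (684·x + 6804·x^3 + 8748·x^5 + 26244·x^7)·Dx^4 + (10 + 198·x^2 + 1215·x^4 + 2916·x^6 + 6561·x^8)·Dx^5  (order 5).
h: a_k = 0, 0, -3, 0, 21/4, 0, -2129/120, 0, 566341/6720, 0, …
ICs: h(0) = 0, h′(0) = 0, h′′(0) = -6, h′′′(0) = 0, h′′′′(0) = 126.

f: a_k = 0, 3, 0, -9, 0, 243/5, 0, -2187/7, 0, 2187, …
g: a_k = -2, 0, 1, 0, -1/12, 0, 1/360, 0, -1/20160, 0, …
Sym-product of L_f,L_g gives L₀ (≤ ord 4).
h=∫h₀ ⇒ L = L₀·Dx.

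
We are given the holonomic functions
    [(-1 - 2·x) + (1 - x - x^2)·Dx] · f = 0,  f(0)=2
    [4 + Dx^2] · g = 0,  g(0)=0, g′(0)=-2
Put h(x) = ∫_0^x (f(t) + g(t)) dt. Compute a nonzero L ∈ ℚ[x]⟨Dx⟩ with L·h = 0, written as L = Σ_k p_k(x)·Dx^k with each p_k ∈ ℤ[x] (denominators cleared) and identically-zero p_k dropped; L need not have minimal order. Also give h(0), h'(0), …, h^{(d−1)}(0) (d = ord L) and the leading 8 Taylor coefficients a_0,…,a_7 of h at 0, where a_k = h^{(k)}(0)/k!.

L = (44 + 96·x + 32·x^2 + 48·x^3 + 40·x^4 + 16·x^5)·Dx + (-16 + 20·x + 8·x^2 - 16·x^3 + 12·x^4 + 24·x^5 + 8·x^6)·Dx^2 + (11 + 24·x + 8·x^2 + 12·x^3 + 10·x^4 + 4·x^5)·Dx^3 + (-4 + 5·x + 2·x^2 - 4·x^3 + 3·x^4 + 6·x^5 + 2·x^6)·Dx^4  (order 4).
h: a_k = 0, 2, 0, 4/3, 11/6, 2, 118/45, 26/7, …
ICs: h(0) = 0, h′(0) = 2, h′′(0) = 0, h′′′(0) = 8.

f: a_k = 2, 2, 4, 6, 10, 16, 26, 42, …
g: a_k = 0, -2, 0, 4/3, 0, -4/15, 0, 8/315, …
h₀=f+g: left-lcm gives L₀, ord ≤ 3.
∫: right-multiply L₀ by Dx.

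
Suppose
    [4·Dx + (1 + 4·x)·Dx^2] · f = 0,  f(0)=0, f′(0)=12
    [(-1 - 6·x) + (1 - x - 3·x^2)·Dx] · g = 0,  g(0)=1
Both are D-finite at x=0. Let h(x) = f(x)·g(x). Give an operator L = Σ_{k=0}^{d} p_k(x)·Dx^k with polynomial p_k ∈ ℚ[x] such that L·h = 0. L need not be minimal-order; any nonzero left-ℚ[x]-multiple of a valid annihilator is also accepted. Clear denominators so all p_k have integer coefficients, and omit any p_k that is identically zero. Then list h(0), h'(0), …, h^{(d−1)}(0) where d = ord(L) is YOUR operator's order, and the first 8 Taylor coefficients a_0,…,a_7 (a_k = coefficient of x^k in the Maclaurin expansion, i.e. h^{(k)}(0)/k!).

L = (10 + 48·x) + (-2 + 24·x + 60·x^2)·Dx + (-1 - 3·x + 7·x^2 + 12·x^3)·Dx^2  (order 2).
h: a_k = 0, 12, -12, 88, -140, 3692/5, -8648/5, 262756/35, …
ICs: h(0) = 0, h′(0) = 12.

f: a_k = 0, 12, -24, 64, -192, 3072/5, -2048, 49152/7, …
g: a_k = 1, 1, 4, 7, 19, 40, 97, 217, …
Sym-product of L_f,L_g gives L₀ (≤ ord 2).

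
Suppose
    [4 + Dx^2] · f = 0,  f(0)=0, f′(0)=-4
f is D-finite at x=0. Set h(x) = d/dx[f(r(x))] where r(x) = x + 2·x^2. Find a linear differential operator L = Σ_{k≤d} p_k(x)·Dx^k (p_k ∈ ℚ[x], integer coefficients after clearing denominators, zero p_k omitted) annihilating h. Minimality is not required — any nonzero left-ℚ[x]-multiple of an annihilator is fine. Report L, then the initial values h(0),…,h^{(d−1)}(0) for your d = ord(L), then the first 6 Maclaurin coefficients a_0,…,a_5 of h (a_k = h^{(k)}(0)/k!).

f: a_k = 0, -4, 0, 8/3, 0, -8/15, …
Change of var in L_f (x↦r) gives L₀.
Differentiate: ansatz ord ≤ ord L₀ ⇒ L.
L = (52 + 64·x + 384·x^2 + 1024·x^3 + 1024·x^4) + (-12 - 48·x)·Dx + (1 + 8·x + 16·x^2)·Dx^2  (order 2).
h: a_k = -4, -16, 8, 64, 472/3, 96, …
ICs: h(0) = -4, h′(0) = -16.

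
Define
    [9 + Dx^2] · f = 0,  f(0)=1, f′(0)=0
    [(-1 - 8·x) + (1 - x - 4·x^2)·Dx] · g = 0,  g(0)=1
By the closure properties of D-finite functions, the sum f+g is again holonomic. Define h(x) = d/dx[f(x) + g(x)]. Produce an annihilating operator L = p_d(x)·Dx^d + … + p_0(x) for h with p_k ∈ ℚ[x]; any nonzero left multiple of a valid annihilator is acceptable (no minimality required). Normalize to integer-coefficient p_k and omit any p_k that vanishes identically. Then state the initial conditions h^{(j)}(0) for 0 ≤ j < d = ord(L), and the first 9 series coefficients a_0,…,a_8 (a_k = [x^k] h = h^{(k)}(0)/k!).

f: a_k = 1, 0, -9/2, 0, 27/8, 0, -81/80, 0, 729/4480, …
g: a_k = 1, 1, 5, 9, 29, 65, 181, 441, 1165, …
f+g: L₀ = lclm(L_f,L_g), ord ≤ 2+1.
Differentiate: ansatz ord ≤ ord L₀ ⇒ L.
L = (2358 + 13068·x + 57006·x^2 + 38520·x^3 + 83520·x^4 + 31104·x^5 + 41472·x^6) + (-189 - 1413·x + 1251·x^2 + 4203·x^3 + 5580·x^4 + 11952·x^5 + 12096·x^6 + 13824·x^7)·Dx + (262 + 1452·x + 6334·x^2 + 4280·x^3 + 9280·x^4 + 3456·x^5 + 4608·x^6)·Dx^2 + (-21 - 157·x + 139·x^2 + 467·x^3 + 620·x^4 + 1328·x^5 + 1344·x^6 + 1536·x^7)·Dx^3  (order 3).
h: a_k = 1, 1, 27, 259/2, 325, 43197/40, 3087, 5219929/560, 26361, …
ICs: h(0) = 1, h′(0) = 1, h′′(0) = 54.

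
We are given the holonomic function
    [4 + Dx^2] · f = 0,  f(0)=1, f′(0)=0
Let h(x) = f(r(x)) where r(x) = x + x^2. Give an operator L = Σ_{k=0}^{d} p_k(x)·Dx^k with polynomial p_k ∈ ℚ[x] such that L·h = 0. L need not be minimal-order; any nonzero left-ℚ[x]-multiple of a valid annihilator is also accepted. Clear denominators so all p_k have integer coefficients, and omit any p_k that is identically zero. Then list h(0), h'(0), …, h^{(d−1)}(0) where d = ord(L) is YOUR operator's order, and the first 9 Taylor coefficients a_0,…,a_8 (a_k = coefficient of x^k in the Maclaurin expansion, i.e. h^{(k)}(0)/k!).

L = (4 + 24·x + 48·x^2 + 32·x^3) - 2·Dx + (1 + 2·x)·Dx^2  (order 2).
h: a_k = 1, 0, -2, -4, -4/3, 8/3, 176/45, 32/15, -208/315, …
ICs: h(0) = 1, h′(0) = 0.

f: a_k = 1, 0, -2, 0, 2/3, 0, -4/45, 0, 2/315, …
f∘r: x↦r, Dx↦Dx/r' in L_f ⇒ L₀.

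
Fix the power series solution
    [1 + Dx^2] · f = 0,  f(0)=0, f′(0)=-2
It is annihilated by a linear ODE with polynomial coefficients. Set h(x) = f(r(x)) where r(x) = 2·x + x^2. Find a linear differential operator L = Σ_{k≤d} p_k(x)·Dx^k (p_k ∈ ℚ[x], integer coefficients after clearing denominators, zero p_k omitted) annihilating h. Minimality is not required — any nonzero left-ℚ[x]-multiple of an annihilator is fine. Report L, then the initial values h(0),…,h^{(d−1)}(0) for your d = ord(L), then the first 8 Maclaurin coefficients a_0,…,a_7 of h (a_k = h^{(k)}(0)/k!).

f: a_k = 0, -2, 0, 1/3, 0, -1/60, 0, 1/2520, …
Change of var in L_f (x↦r) gives L₀.
L = (4 + 12·x + 12·x^2 + 4·x^3) - Dx + (1 + x)·Dx^2  (order 2).
h: a_k = 0, -4, -2, 8/3, 4, 22/15, -1, -404/315, …
ICs: h(0) = 0, h′(0) = -4.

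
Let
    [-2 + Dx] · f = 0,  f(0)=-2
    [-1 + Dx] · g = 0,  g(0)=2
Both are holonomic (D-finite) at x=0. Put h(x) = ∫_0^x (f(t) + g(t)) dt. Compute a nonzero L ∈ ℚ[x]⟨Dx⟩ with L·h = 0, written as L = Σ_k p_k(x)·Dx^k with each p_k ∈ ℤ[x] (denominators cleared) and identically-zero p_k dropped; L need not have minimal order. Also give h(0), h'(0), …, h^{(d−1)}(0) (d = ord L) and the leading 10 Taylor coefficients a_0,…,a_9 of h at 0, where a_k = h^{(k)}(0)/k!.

L = 2·Dx - 3·Dx^2 + Dx^3  (order 3).
h: a_k = 0, 0, -1, -1, -7/12, -1/4, -31/360, -1/40, -127/20160, -17/12096, …
ICs: h(0) = 0, h′(0) = 0, h′′(0) = -2.

f: a_k = -2, -4, -4, -8/3, -4/3, -8/15, -8/45, -16/315, -4/315, -8/2835, …
g: a_k = 2, 2, 1, 1/3, 1/12, 1/60, 1/360, 1/2520, 1/20160, 1/181440, …
h₀=f+g: left-lcm gives L₀, ord ≤ 2.
∫: right-multiply L₀ by Dx.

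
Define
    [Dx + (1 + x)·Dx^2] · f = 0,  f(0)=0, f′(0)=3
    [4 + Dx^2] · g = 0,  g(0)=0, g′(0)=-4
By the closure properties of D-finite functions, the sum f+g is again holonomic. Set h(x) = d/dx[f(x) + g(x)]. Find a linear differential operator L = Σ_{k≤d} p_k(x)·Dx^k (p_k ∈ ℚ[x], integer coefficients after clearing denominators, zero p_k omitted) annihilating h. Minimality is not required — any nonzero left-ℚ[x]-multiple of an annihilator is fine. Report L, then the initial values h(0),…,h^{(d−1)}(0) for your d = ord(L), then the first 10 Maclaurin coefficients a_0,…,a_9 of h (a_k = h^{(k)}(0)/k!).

L = (20 + 16·x + 8·x^2) + (12 + 28·x + 24·x^2 + 8·x^3)·Dx + (5 + 4·x + 2·x^2)·Dx^2 + (3 + 7·x + 6·x^2 + 2·x^3)·Dx^3  (order 3).
h: a_k = -1, -3, 11, -3, 1/3, -3, 151/45, -3, 937/315, -3, …
ICs: h(0) = -1, h′(0) = -3, h′′(0) = 22.

f: a_k = 0, 3, -3/2, 1, -3/4, 3/5, -1/2, 3/7, -3/8, 1/3, …
g: a_k = 0, -4, 0, 8/3, 0, -8/15, 0, 16/315, 0, -8/2835, …
h₀=f+g: left-lcm gives L₀, ord ≤ 4.
Derive L from L₀ (diff closure).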